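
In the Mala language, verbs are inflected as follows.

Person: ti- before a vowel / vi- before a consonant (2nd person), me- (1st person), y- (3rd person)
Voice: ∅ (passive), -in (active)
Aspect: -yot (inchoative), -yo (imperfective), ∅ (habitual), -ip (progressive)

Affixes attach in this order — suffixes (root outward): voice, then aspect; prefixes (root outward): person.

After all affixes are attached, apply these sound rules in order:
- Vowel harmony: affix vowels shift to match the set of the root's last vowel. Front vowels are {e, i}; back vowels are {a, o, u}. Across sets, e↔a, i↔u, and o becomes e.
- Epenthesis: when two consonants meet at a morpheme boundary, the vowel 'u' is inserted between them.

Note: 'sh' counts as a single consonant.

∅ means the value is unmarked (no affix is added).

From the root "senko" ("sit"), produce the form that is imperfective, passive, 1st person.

masenkoyo

Attach person 1st person me- → mesenko.
voice = passive: zero marking, form stays mesenko.
Attach aspect imperfective -yo → mesenkoyo.
Apply vowel harmony: mesenkoyo → masenkoyo.
Epenthesis: no change.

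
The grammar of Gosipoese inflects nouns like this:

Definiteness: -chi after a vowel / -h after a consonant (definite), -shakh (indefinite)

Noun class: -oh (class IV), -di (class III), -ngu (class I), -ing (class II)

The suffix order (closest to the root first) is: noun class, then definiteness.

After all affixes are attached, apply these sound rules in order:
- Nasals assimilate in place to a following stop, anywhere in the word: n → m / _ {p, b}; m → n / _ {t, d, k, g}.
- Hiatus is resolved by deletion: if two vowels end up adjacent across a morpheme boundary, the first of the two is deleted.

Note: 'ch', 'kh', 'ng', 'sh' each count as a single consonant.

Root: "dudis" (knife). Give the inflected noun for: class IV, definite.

dudisohh

Attach noun class class IV -oh → dudisoh.
Attach definiteness definite -h (after consonant 'h') → dudisohh.
Nasal assimilation: no change.
Vowel deletion: no change.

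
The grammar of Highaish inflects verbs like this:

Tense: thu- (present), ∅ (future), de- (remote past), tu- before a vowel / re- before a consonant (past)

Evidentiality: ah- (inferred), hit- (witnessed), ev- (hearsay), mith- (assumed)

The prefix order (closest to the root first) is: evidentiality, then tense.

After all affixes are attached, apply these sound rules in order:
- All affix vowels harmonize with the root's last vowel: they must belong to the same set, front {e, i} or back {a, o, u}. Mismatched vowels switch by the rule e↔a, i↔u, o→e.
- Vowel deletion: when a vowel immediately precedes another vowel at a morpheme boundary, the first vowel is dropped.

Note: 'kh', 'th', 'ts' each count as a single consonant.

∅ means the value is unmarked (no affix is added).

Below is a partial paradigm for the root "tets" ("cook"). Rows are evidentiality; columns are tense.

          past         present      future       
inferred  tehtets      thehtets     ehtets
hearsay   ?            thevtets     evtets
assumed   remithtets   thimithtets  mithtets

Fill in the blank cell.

Attach evidentiality hearsay ev- → evtets.
Attach tense past tu- (before vowel 'e') → tuevtets.
Apply vowel harmony: tuevtets → tievtets.
Apply vowel deletion: tievtets → tevtets.

tevtets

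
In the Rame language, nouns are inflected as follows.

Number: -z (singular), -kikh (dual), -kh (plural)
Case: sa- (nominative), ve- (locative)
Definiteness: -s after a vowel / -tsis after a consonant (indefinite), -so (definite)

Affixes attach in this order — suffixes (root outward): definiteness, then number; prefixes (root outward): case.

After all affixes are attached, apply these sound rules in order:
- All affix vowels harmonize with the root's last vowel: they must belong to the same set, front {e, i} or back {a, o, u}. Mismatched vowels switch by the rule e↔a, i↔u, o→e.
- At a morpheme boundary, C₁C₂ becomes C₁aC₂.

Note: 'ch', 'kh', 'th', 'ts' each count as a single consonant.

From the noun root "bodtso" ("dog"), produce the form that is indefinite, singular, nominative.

Attach definiteness indefinite -s (after vowel 'o') → bodtsos.
Attach case nominative sa- → sabodtsos.
Attach number singular -z → sabodtsosz.
Vowel harmony: no change.
Apply epenthesis: sabodtsosz → sabodtsosaz.

sabodtsosaz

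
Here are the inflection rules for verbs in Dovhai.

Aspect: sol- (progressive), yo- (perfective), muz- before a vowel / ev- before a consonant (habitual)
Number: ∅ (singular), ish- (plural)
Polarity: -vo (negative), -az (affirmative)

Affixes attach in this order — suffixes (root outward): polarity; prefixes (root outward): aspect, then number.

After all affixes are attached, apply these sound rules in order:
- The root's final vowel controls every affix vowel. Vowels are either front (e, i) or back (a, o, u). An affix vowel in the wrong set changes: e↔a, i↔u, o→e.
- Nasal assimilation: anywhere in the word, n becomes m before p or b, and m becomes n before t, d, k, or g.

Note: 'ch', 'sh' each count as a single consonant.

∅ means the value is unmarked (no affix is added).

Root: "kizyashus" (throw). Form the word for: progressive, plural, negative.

ushsolkizyashusvo

Attach polarity negative -vo → kizyashusvo.
Attach aspect progressive sol- → solkizyashusvo.
Attach number plural ish- → ishsolkizyashusvo.
Apply vowel harmony: ishsolkizyashusvo → ushsolkizyashusvo.
Nasal assimilation: no change.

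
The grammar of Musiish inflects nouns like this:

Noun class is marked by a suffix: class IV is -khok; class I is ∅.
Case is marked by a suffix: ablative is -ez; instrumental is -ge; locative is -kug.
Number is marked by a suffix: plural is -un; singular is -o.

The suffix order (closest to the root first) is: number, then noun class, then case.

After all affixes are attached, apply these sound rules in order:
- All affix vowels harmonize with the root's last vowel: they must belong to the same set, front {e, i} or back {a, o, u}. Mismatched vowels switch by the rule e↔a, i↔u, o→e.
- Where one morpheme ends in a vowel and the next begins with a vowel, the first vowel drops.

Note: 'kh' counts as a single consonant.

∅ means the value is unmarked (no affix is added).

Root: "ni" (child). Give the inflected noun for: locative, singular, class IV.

nekhekkig

Attach number singular -o → nio.
Attach noun class class IV -khok → niokhok.
Attach case locative -kug → niokhokkug.
Apply vowel harmony: niokhokkug → niekhekkig.
Apply vowel deletion: niekhekkig → nekhekkig.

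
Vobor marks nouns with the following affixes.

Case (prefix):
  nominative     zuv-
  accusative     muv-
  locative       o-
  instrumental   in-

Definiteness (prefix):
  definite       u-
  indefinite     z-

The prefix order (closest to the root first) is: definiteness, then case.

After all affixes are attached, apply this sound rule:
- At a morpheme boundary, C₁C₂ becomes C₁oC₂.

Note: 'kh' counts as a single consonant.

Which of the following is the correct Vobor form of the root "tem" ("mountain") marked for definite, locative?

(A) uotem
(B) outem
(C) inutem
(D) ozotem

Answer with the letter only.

Attach definiteness definite u- → utem.
Attach case locative o- → outem.
Epenthesis: no change.
So the correct form is outem, option (B).
(A) uotem is wrong: it has the affixes in the wrong order.
(C) inutem is wrong: it uses instrumental instead of locative for case.
(D) ozotem is wrong: it uses indefinite instead of definite for definiteness.

B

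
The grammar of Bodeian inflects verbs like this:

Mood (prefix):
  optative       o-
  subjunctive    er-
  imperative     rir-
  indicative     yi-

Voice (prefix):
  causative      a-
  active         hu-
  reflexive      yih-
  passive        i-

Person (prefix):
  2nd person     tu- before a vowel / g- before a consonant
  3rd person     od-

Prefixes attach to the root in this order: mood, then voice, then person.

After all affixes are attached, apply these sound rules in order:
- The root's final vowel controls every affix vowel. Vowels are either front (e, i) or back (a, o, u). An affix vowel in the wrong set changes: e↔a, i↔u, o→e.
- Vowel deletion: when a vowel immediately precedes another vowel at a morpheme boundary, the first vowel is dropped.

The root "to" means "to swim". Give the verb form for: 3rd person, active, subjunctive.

odharto

Attach mood subjunctive er- → erto.
Attach voice active hu- → huerto.
Attach person 3rd person od- → odhuerto.
Apply vowel harmony: odhuerto → odhuarto.
Apply vowel deletion: odhuarto → odharto.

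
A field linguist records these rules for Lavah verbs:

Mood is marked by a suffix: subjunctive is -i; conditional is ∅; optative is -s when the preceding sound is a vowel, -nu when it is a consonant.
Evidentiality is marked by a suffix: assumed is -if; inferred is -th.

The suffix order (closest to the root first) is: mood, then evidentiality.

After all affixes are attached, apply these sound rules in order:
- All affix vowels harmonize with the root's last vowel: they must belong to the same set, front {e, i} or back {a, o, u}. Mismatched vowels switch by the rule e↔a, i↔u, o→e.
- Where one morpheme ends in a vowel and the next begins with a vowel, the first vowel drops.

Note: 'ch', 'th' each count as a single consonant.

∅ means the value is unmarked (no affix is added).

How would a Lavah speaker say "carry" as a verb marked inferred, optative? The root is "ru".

rusth

Attach mood optative -s (after vowel 'u') → rus.
Attach evidentiality inferred -th → rusth.
Vowel harmony: no change.
Vowel deletion: no change.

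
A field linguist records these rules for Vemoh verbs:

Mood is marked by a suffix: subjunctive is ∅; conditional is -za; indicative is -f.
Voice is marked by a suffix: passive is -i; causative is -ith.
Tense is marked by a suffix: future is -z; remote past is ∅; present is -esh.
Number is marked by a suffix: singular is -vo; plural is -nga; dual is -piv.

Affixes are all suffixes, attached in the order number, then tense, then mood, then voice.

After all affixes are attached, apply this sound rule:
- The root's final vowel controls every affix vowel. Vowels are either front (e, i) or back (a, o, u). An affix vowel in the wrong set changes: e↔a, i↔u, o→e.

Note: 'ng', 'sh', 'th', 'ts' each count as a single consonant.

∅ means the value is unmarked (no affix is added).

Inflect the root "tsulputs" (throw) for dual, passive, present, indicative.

Attach number dual -piv → tsulputspiv.
Attach tense present -esh → tsulputspivesh.
Attach mood indicative -f → tsulputspiveshf.
Attach voice passive -i → tsulputspiveshfi.
Apply vowel harmony: tsulputspiveshfi → tsulputspuvashfu.

tsulputspuvashfu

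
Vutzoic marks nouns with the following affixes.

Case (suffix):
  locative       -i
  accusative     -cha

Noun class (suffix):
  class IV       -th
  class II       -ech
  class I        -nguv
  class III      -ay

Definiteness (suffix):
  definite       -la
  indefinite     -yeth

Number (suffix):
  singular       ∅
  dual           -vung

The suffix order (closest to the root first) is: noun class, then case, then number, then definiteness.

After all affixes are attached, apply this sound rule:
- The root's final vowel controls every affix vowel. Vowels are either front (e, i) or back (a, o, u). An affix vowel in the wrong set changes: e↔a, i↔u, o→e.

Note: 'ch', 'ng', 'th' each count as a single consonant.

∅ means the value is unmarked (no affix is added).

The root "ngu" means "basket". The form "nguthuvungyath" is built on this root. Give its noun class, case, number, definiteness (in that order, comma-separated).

class IV, locative, dual, indefinite

Segment: ngu-th-i-vung-yeth.
noun class: -th → class IV.
case: -i → locative.
number: -vung → dual.
definiteness: -yeth → indefinite.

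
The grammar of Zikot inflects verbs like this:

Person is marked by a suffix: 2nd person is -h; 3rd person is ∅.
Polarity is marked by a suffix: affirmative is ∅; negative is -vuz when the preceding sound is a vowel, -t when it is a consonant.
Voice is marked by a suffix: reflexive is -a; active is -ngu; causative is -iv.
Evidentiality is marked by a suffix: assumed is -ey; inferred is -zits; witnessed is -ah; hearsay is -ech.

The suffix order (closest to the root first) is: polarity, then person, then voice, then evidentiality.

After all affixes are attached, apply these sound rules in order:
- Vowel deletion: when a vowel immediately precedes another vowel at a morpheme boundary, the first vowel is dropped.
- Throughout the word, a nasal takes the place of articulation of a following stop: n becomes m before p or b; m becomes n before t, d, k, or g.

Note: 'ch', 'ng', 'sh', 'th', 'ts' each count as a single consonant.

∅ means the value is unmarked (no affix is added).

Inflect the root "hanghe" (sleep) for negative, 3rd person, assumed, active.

hanghevuzngey

Attach polarity negative -vuz (after vowel 'e') → hanghevuz.
person = 3rd person: zero marking, form stays hanghevuz.
Attach voice active -ngu → hanghevuzngu.
Attach evidentiality assumed -ey → hanghevuznguey.
Apply vowel deletion: hanghevuznguey → hanghevuzngey.
Nasal assimilation: no change.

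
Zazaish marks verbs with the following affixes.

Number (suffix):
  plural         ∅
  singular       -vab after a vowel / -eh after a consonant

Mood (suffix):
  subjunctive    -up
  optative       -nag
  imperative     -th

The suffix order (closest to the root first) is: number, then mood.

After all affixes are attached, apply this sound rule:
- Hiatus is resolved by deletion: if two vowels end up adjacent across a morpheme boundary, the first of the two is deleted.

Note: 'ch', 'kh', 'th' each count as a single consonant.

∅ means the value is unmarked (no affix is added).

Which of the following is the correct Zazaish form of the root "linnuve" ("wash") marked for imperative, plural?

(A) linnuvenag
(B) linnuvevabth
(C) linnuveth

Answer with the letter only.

number = plural: zero marking, form stays linnuve.
Attach mood imperative -th → linnuveth.
Vowel deletion: no change.
So the correct form is linnuveth, option (C).
(A) linnuvenag is wrong: it uses optative instead of imperative for mood.
(B) linnuvevabth is wrong: it uses singular instead of plural for number.

C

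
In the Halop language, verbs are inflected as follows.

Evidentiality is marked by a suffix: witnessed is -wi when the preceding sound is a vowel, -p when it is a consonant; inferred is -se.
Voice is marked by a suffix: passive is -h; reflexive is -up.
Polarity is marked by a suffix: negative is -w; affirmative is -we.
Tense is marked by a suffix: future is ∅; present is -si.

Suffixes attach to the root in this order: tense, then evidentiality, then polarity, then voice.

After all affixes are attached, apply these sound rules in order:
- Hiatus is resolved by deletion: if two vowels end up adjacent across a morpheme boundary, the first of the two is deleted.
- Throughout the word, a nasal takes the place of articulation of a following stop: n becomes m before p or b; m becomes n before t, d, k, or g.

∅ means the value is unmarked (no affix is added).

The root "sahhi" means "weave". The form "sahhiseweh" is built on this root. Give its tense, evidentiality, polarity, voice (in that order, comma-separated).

Segment: sahhi-se-we-h.
tense: ∅ → future.
evidentiality: -se → inferred.
polarity: -we → affirmative.
voice: -h → passive.

future, inferred, affirmative, passive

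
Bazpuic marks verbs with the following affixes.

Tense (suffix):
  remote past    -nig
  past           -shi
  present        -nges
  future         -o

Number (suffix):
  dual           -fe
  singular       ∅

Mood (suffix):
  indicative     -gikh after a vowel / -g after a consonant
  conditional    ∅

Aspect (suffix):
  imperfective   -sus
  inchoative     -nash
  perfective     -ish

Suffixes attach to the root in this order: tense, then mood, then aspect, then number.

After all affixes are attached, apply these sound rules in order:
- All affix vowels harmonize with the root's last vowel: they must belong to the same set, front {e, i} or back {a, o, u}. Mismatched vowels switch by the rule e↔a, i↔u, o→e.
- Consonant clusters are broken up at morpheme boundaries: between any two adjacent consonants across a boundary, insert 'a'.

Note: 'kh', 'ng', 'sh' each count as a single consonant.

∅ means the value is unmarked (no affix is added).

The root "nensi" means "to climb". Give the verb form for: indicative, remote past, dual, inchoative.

Attach tense remote past -nig → nensinig.
Attach mood indicative -g (after consonant 'g') → nensinigg.
Attach aspect inchoative -nash → nensiniggnash.
Attach number dual -fe → nensiniggnashfe.
Apply vowel harmony: nensiniggnashfe → nensiniggneshfe.
Apply epenthesis: nensiniggneshfe → nensinigaganeshafe.

nensinigaganeshafe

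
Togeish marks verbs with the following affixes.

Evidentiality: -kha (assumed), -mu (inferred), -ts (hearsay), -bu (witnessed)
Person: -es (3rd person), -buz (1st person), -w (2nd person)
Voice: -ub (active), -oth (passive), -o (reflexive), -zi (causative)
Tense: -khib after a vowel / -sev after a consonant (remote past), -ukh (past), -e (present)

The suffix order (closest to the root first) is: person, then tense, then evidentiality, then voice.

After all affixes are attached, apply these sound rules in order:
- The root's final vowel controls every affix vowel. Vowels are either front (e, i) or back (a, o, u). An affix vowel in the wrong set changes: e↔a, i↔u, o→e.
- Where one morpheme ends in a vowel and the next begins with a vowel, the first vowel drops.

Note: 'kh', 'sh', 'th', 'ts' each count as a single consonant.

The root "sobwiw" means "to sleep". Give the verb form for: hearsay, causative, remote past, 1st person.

Attach person 1st person -buz → sobwiwbuz.
Attach tense remote past -sev (after consonant 'z') → sobwiwbuzsev.
Attach evidentiality hearsay -ts → sobwiwbuzsevts.
Attach voice causative -zi → sobwiwbuzsevtszi.
Apply vowel harmony: sobwiwbuzsevtszi → sobwiwbizsevtszi.
Vowel deletion: no change.

sobwiwbizsevtszi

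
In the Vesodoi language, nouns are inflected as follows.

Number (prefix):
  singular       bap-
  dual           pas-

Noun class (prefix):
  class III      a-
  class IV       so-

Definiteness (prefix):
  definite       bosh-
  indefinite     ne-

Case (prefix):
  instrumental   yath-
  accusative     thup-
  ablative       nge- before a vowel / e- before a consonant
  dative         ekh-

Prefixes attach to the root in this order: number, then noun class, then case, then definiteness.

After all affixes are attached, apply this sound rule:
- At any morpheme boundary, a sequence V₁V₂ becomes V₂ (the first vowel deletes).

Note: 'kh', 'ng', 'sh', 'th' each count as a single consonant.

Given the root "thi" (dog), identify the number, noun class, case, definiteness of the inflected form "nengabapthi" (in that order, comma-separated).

singular, class III, ablative, indefinite

Segment: ne-nge-a-bap-thi.
number: bap- → singular.
noun class: a- → class III.
case: nge/e- → ablative.
definiteness: ne- → indefinite.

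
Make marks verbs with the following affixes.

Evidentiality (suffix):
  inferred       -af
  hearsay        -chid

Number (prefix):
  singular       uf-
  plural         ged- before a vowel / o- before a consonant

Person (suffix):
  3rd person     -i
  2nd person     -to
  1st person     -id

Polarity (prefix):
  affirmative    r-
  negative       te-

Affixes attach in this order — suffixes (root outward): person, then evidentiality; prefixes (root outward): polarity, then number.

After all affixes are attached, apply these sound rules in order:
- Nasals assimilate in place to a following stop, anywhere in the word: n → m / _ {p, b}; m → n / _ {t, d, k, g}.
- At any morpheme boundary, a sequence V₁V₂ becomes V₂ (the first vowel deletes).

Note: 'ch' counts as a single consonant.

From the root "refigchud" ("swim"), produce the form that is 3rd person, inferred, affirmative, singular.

Attach polarity affirmative r- → rrefigchud.
Attach person 3rd person -i → rrefigchudi.
Attach number singular uf- → ufrrefigchudi.
Attach evidentiality inferred -af → ufrrefigchudiaf.
Nasal assimilation: no change.
Apply vowel deletion: ufrrefigchudiaf → ufrrefigchudaf.

ufrrefigchudaf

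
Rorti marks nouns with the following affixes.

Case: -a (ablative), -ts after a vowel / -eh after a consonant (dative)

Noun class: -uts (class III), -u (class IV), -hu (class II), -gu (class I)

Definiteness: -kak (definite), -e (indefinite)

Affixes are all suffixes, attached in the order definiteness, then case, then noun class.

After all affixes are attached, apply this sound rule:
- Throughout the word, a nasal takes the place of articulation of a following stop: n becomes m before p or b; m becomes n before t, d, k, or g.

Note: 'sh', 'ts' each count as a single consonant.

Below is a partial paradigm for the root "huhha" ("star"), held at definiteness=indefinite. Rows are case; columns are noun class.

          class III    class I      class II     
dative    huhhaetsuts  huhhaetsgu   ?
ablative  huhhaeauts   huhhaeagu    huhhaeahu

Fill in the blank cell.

huhhaetshu

Attach definiteness indefinite -e → huhhae.
Attach case dative -ts (after vowel 'e') → huhhaets.
Attach noun class class II -hu → huhhaetshu.
Nasal assimilation: no change.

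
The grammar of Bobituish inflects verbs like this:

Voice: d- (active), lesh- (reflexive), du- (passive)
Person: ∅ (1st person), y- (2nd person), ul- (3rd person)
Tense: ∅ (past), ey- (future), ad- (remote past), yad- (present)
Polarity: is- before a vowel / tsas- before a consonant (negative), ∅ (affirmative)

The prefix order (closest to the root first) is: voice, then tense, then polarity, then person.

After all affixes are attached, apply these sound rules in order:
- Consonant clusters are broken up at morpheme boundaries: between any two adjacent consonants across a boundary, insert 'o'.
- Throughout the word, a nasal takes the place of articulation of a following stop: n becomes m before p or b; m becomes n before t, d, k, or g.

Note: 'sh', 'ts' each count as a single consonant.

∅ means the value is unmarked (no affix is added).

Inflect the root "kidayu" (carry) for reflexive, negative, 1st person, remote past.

isadoleshokidayu

Attach voice reflexive lesh- → leshkidayu.
Attach tense remote past ad- → adleshkidayu.
Attach polarity negative is- (before vowel 'a') → isadleshkidayu.
person = 1st person: zero marking, form stays isadleshkidayu.
Apply epenthesis: isadleshkidayu → isadoleshokidayu.
Nasal assimilation: no change.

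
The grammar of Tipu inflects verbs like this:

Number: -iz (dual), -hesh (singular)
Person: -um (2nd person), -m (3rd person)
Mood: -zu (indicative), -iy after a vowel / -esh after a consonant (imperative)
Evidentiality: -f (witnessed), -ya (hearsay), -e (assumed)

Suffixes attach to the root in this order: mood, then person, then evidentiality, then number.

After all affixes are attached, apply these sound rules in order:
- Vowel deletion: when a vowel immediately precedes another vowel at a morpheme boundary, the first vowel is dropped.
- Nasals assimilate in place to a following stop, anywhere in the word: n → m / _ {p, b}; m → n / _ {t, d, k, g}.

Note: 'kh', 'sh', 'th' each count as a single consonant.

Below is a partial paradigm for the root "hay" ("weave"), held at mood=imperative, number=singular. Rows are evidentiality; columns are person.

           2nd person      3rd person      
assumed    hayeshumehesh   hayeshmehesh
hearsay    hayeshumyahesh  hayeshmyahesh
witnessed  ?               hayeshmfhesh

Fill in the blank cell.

hayeshumfhesh

Attach mood imperative -esh (after consonant 'y') → hayesh.
Attach person 2nd person -um → hayeshum.
Attach evidentiality witnessed -f → hayeshumf.
Attach number singular -hesh → hayeshumfhesh.
Vowel deletion: no change.
Nasal assimilation: no change.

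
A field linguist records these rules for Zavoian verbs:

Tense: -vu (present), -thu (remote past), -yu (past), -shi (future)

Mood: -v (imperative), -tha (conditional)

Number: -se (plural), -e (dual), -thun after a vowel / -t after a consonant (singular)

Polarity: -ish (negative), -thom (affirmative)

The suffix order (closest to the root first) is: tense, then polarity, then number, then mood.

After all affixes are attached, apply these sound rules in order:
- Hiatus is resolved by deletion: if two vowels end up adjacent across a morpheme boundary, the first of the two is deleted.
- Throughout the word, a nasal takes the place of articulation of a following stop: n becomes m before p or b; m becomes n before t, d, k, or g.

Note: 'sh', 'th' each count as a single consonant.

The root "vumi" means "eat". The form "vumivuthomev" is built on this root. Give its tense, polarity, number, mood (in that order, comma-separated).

Segment: vumi-vu-thom-e-v.
tense: -vu → present.
polarity: -thom → affirmative.
number: -e → dual.
mood: -v → imperative.

present, affirmative, dual, imperative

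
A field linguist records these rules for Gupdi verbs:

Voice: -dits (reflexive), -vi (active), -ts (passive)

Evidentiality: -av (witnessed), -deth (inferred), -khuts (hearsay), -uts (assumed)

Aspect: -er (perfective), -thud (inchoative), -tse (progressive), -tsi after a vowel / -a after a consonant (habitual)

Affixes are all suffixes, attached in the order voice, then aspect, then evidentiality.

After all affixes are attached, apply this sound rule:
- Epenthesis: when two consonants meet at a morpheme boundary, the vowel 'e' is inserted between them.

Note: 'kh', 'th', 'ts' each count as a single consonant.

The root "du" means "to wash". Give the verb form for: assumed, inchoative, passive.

Attach voice passive -ts → duts.
Attach aspect inchoative -thud → dutsthud.
Attach evidentiality assumed -uts → dutsthuduts.
Apply epenthesis: dutsthuduts → dutsethuduts.

dutsethuduts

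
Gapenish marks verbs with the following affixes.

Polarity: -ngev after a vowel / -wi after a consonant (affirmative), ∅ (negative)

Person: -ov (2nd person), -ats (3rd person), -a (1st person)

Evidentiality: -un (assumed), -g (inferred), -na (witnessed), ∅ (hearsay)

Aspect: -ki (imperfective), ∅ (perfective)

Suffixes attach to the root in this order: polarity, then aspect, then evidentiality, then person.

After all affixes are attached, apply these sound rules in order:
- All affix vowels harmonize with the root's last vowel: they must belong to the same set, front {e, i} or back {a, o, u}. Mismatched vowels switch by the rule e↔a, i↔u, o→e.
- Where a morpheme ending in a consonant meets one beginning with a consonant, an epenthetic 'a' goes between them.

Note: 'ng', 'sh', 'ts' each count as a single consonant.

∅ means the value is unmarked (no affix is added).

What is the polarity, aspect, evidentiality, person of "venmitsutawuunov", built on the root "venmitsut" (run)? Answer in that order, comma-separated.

affirmative, perfective, assumed, 2nd person

Segment: venmitsut-wi-un-ov.
polarity: -ngev/wi → affirmative.
aspect: ∅ → perfective.
evidentiality: -un → assumed.
person: -ov → 2nd person.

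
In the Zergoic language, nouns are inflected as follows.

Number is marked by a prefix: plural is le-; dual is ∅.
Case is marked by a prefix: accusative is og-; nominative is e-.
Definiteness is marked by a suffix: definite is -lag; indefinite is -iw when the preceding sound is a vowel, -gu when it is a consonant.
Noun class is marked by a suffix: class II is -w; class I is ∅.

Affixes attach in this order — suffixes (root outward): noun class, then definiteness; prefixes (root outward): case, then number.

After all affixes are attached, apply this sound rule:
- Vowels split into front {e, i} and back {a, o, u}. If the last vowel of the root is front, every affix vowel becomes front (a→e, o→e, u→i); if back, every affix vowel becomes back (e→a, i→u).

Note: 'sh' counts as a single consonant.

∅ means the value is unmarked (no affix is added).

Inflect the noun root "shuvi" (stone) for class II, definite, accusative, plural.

leegshuviwleg

Attach noun class class II -w → shuviw.
Attach case accusative og- → ogshuviw.
Attach number plural le- → leogshuviw.
Attach definiteness definite -lag → leogshuviwlag.
Apply vowel harmony: leogshuviwlag → leegshuviwleg.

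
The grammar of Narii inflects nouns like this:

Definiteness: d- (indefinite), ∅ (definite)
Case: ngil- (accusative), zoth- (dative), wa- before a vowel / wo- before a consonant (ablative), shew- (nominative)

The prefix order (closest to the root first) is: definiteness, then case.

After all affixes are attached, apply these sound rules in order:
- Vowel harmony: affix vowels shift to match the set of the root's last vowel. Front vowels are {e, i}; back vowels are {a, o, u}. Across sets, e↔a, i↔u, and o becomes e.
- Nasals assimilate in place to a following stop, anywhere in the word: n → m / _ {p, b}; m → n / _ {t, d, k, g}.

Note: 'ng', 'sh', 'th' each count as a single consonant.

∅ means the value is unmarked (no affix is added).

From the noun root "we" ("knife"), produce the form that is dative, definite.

zethwe

definiteness = definite: zero marking, form stays we.
Attach case dative zoth- → zothwe.
Apply vowel harmony: zothwe → zethwe.
Nasal assimilation: no change.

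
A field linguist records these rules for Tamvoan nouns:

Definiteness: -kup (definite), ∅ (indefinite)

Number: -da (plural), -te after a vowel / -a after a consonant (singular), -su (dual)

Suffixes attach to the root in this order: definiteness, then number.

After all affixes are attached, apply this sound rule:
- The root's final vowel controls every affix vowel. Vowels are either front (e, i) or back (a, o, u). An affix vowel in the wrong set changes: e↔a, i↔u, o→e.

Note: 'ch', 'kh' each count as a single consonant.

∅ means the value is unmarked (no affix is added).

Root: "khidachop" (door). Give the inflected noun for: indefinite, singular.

khidachopa

definiteness = indefinite: zero marking, form stays khidachop.
Attach number singular -a (after consonant 'p') → khidachopa.
Vowel harmony: no change.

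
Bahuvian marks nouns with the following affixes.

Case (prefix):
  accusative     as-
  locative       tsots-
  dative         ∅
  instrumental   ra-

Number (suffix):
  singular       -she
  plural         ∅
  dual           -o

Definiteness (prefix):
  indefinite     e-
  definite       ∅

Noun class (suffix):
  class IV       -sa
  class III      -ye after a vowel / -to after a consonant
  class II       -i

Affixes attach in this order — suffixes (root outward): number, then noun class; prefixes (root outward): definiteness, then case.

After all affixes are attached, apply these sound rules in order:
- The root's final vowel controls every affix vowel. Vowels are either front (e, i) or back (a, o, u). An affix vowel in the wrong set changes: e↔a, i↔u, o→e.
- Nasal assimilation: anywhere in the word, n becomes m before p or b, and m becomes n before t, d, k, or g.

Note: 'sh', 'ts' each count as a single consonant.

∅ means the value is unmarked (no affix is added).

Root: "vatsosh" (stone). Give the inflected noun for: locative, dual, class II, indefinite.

Attach number dual -o → vatsosho.
Attach noun class class II -i → vatsoshoi.
Attach definiteness indefinite e- → evatsoshoi.
Attach case locative tsots- → tsotsevatsoshoi.
Apply vowel harmony: tsotsevatsoshoi → tsotsavatsoshou.
Nasal assimilation: no change.

tsotsavatsoshou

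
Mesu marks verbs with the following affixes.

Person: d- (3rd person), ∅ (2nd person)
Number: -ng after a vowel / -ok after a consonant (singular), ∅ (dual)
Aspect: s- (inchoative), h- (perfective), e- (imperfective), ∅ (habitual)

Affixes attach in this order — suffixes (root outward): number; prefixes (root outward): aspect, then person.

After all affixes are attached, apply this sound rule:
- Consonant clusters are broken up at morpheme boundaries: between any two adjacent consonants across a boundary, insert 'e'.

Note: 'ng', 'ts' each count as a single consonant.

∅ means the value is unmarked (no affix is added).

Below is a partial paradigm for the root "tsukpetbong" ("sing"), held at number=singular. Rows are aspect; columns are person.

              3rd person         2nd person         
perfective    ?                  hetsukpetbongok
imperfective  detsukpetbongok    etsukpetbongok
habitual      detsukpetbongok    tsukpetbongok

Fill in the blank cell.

dehetsukpetbongok

Attach aspect perfective h- → htsukpetbong.
Attach number singular -ok (after consonant 'ng') → htsukpetbongok.
Attach person 3rd person d- → dhtsukpetbongok.
Apply epenthesis: dhtsukpetbongok → dehetsukpetbongok.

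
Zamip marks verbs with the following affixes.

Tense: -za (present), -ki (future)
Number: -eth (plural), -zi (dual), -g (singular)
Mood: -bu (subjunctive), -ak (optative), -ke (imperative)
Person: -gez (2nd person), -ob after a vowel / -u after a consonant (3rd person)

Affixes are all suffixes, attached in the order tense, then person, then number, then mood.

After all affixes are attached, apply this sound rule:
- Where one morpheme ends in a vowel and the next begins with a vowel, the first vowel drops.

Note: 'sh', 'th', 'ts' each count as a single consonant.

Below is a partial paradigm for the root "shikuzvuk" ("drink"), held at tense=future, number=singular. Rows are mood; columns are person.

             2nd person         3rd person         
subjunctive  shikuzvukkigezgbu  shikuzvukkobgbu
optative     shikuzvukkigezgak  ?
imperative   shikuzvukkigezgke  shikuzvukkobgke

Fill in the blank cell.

Attach tense future -ki → shikuzvukki.
Attach person 3rd person -ob (after vowel 'i') → shikuzvukkiob.
Attach number singular -g → shikuzvukkiobg.
Attach mood optative -ak → shikuzvukkiobgak.
Apply vowel deletion: shikuzvukkiobgak → shikuzvukkobgak.

shikuzvukkobgak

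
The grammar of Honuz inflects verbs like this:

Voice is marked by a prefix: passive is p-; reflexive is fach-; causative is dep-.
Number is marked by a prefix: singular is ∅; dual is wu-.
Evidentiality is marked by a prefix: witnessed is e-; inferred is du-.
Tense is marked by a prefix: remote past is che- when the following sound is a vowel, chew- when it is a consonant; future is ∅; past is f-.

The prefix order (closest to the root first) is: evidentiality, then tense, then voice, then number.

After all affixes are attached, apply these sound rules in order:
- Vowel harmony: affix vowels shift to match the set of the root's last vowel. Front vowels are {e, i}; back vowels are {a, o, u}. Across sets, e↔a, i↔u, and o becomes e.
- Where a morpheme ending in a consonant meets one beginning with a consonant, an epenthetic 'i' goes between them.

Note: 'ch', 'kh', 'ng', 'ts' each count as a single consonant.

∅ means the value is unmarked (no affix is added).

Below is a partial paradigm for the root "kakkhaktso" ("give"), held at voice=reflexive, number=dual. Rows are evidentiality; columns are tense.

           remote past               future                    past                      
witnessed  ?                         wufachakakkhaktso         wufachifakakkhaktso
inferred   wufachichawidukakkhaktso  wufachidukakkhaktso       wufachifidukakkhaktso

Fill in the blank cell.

wufachichaakakkhaktso

Attach evidentiality witnessed e- → ekakkhaktso.
Attach tense remote past che- (before vowel 'e') → cheekakkhaktso.
Attach voice reflexive fach- → fachcheekakkhaktso.
Attach number dual wu- → wufachcheekakkhaktso.
Apply vowel harmony: wufachcheekakkhaktso → wufachchaakakkhaktso.
Apply epenthesis: wufachchaakakkhaktso → wufachichaakakkhaktso.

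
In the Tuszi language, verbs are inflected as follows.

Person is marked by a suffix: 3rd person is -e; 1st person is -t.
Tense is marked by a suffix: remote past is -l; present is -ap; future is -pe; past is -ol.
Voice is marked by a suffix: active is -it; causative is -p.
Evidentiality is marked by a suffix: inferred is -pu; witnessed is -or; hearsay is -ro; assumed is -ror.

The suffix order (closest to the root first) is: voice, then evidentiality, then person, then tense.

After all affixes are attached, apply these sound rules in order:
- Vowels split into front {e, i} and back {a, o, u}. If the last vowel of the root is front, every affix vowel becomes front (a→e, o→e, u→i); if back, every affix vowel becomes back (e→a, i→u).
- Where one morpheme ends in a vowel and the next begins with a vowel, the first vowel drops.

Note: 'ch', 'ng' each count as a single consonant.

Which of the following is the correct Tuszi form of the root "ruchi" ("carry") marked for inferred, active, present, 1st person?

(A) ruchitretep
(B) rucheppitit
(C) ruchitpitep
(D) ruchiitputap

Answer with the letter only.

Attach voice active -it → ruchiit.
Attach evidentiality inferred -pu → ruchiitpu.
Attach person 1st person -t → ruchiitput.
Attach tense present -ap → ruchiitputap.
Apply vowel harmony: ruchiitputap → ruchiitpitep.
Apply vowel deletion: ruchiitpitep → ruchitpitep.
So the correct form is ruchitpitep, option (C).
(D) ruchiitputap is wrong: it fails to apply the sound rule(s).
(A) ruchitretep is wrong: it uses hearsay instead of inferred for evidentiality.
(B) rucheppitit is wrong: it has the affixes in the wrong order.

C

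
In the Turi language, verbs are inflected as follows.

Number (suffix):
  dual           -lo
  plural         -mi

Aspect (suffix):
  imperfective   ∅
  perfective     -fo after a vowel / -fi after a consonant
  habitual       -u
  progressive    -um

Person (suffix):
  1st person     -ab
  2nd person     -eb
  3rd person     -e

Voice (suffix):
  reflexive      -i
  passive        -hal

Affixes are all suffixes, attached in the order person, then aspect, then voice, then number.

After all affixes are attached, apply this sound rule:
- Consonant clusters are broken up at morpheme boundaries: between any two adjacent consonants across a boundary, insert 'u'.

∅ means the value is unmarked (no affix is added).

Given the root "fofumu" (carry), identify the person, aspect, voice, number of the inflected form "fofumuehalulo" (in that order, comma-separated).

3rd person, imperfective, passive, dual

Segment: fofumu-e-hal-lo.
person: -e → 3rd person.
aspect: ∅ → imperfective.
voice: -hal → passive.
number: -lo → dual.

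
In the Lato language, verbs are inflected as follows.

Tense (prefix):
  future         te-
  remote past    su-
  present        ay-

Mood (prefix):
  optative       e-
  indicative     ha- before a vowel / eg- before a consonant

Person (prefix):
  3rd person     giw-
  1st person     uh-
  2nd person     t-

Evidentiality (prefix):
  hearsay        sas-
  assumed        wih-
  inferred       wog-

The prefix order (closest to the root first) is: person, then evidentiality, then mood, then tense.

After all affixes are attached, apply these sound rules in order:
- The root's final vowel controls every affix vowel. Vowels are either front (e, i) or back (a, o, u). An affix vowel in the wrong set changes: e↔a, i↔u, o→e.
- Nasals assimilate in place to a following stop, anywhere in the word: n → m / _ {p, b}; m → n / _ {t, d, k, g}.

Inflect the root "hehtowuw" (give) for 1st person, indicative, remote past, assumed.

suagwuhuhhehtowuw

Attach person 1st person uh- → uhhehtowuw.
Attach evidentiality assumed wih- → wihuhhehtowuw.
Attach mood indicative eg- (before consonant 'w') → egwihuhhehtowuw.
Attach tense remote past su- → suegwihuhhehtowuw.
Apply vowel harmony: suegwihuhhehtowuw → suagwuhuhhehtowuw.
Nasal assimilation: no change.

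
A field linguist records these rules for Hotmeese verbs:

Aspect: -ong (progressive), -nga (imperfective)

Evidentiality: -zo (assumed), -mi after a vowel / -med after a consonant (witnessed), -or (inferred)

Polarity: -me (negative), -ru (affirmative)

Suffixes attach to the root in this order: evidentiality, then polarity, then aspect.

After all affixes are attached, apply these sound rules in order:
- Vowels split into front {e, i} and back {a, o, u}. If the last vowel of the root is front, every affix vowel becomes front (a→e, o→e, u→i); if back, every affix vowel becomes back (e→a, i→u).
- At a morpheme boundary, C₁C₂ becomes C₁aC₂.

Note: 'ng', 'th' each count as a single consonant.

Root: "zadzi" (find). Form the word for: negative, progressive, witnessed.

zadzimimeeng

Attach evidentiality witnessed -mi (after vowel 'i') → zadzimi.
Attach polarity negative -me → zadzimime.
Attach aspect progressive -ong → zadzimimeong.
Apply vowel harmony: zadzimimeong → zadzimimeeng.
Epenthesis: no change.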